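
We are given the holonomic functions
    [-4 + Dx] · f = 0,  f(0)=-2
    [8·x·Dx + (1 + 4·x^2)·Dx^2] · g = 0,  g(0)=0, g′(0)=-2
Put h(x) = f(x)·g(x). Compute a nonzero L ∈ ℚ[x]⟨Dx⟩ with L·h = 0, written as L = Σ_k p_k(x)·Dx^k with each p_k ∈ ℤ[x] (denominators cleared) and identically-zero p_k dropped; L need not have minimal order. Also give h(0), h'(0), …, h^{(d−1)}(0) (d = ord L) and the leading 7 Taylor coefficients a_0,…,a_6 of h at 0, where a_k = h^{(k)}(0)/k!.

L = (16 - 32·x + 64·x^2) + (-8 + 8·x - 32·x^2)·Dx + (1 + 4·x^2)·Dx^2  (order 2).
h: a_k = 0, 4, 16, 80/3, 64/3, 64/5, 256/9, …
ICs: h(0) = 0, h′(0) = 4.

f: a_k = -2, -8, -16, -64/3, -64/3, -256/15, -512/45, …
g: a_k = 0, -2, 0, 8/3, 0, -32/5, 0, …
Sym-product of L_f,L_g gives L₀ (≤ ord 2).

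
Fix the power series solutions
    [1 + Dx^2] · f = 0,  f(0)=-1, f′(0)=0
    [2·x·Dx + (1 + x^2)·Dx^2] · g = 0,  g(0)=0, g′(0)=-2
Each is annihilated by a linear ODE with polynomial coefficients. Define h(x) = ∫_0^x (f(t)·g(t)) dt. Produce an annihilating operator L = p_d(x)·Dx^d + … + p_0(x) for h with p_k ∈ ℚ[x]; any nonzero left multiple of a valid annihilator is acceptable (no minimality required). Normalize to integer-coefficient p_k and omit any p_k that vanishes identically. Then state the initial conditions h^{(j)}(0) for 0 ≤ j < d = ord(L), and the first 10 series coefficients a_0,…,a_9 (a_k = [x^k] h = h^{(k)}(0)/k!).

f: a_k = -1, 0, 1/2, 0, -1/24, 0, 1/720, 0, -1/40320, 0, …
g: a_k = 0, -2, 0, 2/3, 0, -2/5, 0, 2/7, 0, -2/9, …
Sym-product of L_f,L_g gives L₀ (≤ ord 4).
h=∫₀ˣh₀: take L = L₀·Dx.
L = (10 + 26·x^2 + 11·x^4 + 4·x^6 + x^8)·Dx + (12·x + 20·x^3 + 12·x^5 + 4·x^7)·Dx^2 + (12 + 32·x^2 + 18·x^4 + 8·x^6 + 2·x^8)·Dx^3 + (12·x + 20·x^3 + 12·x^5 + 4·x^7)·Dx^4 + (2 + 6·x^2 + 7·x^4 + 4·x^6 + x^8)·Dx^5  (order 5).
h: a_k = 0, 0, 1, 0, -5/12, 0, 49/360, 0, -1301/20160, 0, …
ICs: h(0) = 0, h′(0) = 0, h′′(0) = 2, h′′′(0) = 0, h′′′′(0) = -10.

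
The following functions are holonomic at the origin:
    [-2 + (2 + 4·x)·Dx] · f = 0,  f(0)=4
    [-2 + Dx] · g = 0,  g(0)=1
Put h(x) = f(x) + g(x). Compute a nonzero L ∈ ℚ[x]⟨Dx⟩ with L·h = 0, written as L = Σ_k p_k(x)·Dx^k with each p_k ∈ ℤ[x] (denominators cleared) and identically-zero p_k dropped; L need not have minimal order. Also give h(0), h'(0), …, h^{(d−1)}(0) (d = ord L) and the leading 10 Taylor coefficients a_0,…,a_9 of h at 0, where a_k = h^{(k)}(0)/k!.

f: a_k = 4, 4, -2, 2, -5/2, 7/2, -21/4, 33/4, -429/32, 715/32, …
g: a_k = 1, 2, 2, 4/3, 2/3, 4/15, 4/45, 8/315, 2/315, 4/2835, …
f+g: L₀ = lclm(L_f,L_g), ord ≤ 1+1.
L = (6 + 8·x) + (-5 - 16·x - 16·x^2)·Dx + (1 + 6·x + 8·x^2)·Dx^2  (order 2).
h: a_k = 5, 6, 0, 10/3, -11/6, 113/30, -929/180, 10427/1260, -135071/10080, 2027153/90720, …
ICs: h(0) = 5, h′(0) = 6.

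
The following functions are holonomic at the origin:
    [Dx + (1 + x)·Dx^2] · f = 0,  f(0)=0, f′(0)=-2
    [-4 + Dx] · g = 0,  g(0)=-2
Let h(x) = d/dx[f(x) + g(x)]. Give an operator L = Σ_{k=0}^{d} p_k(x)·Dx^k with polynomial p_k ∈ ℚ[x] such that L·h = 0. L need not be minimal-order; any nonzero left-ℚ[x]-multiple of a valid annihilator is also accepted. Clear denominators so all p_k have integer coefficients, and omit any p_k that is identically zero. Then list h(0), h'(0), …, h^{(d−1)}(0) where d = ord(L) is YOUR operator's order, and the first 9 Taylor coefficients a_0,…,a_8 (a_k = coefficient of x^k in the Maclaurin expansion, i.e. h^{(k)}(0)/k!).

L = (-24 - 16·x) + (-14 - 32·x - 16·x^2)·Dx + (5 + 9·x + 4·x^2)·Dx^2  (order 2).
h: a_k = -10, -30, -66, -250/3, -262/3, -994/15, -2138/45, -7562/315, -4726/315, …
ICs: h(0) = -10, h′(0) = -30.

f: a_k = 0, -2, 1, -2/3, 1/2, -2/5, 1/3, -2/7, 1/4, …
g: a_k = -2, -8, -16, -64/3, -64/3, -256/15, -512/45, -2048/315, -1024/315, …
h₀=f+g: left-lcm gives L₀, ord ≤ 3.
Differentiate: ansatz ord ≤ ord L₀ ⇒ L.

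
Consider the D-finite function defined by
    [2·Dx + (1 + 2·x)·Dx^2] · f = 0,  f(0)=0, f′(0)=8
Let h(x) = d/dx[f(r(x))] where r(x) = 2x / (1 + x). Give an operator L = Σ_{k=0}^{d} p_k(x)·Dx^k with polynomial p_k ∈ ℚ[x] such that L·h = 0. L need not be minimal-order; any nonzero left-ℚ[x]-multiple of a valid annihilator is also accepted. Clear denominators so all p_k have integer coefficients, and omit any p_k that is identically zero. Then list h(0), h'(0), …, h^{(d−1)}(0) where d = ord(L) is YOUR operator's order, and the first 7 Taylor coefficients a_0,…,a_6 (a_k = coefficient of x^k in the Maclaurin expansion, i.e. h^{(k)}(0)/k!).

f: a_k = 0, 8, -8, 32/3, -16, 128/5, -128/3, …
Substitute x→r, Dx→(1/r')Dx; clear ⇒ L₀.
Derive L from L₀ (diff closure).
L = (6 + 10·x) + (1 + 6·x + 5·x^2)·Dx  (order 1).
h: a_k = 16, -96, 496, -2496, 12496, -62496, 312496, …
ICs: h(0) = 16.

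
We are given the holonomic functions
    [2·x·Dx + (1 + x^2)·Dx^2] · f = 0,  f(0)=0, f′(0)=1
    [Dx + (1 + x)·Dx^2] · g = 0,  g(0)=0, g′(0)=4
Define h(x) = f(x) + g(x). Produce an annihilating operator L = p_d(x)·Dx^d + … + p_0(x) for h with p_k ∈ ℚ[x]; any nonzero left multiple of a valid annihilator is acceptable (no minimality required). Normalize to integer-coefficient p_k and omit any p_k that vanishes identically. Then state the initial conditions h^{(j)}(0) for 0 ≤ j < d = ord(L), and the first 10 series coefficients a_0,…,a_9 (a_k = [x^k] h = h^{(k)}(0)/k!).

L = (-2 - 6·x + 6·x^2 + 2·x^3)·Dx + (-4 - 4·x + 12·x^3 + 4·x^4)·Dx^2 + (-1 + x + 2·x^2 + 2·x^3 + 3·x^4 + x^5)·Dx^3  (order 3).
h: a_k = 0, 5, -2, 1, -1, 1, -2/3, 3/7, -1/2, 5/9, …
ICs: h(0) = 0, h′(0) = 5, h′′(0) = -4.

f: a_k = 0, 1, 0, -1/3, 0, 1/5, 0, -1/7, 0, 1/9, …
g: a_k = 0, 4, -2, 4/3, -1, 4/5, -2/3, 4/7, -1/2, 4/9, …
Weyl lclm of L_f,L_g ⇒ L₀ (ord ≤ 4).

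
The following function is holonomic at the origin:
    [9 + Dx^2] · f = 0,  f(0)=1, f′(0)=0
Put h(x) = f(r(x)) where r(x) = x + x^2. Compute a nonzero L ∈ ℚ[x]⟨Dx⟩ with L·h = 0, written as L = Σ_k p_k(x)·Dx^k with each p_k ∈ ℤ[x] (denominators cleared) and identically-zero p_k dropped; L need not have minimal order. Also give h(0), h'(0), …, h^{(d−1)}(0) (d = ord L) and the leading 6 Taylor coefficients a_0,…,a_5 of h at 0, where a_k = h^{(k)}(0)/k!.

L = (9 + 54·x + 108·x^2 + 72·x^3) - 2·Dx + (1 + 2·x)·Dx^2  (order 2).
h: a_k = 1, 0, -9/2, -9, -9/8, 27/2, …
ICs: h(0) = 1, h′(0) = 0.

f: a_k = 1, 0, -9/2, 0, 27/8, 0, …
Change of var in L_f (x↦r) gives L₀.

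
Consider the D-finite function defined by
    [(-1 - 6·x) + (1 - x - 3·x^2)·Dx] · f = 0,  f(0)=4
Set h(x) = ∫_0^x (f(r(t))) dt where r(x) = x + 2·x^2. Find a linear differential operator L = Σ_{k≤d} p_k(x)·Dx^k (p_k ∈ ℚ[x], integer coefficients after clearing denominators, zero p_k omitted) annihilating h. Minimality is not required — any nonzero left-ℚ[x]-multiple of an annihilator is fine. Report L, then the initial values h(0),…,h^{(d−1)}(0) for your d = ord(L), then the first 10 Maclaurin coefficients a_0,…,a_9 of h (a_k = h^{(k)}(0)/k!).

f: a_k = 4, 4, 16, 28, 76, 160, 388, 868, 2032, 4636, …
Change of var in L_f (x↦r) gives L₀.
∫: right-multiply L₀ by Dx.
L = (1 + 10·x + 36·x^2 + 48·x^3)·Dx + (-1 + x + 5·x^2 + 12·x^3 + 12·x^4)·Dx^2  (order 2).
h: a_k = 0, 4, 2, 8, 23, 308/5, 184, 4036/7, 3589/2, 5720, …
ICs: h(0) = 0, h′(0) = 4.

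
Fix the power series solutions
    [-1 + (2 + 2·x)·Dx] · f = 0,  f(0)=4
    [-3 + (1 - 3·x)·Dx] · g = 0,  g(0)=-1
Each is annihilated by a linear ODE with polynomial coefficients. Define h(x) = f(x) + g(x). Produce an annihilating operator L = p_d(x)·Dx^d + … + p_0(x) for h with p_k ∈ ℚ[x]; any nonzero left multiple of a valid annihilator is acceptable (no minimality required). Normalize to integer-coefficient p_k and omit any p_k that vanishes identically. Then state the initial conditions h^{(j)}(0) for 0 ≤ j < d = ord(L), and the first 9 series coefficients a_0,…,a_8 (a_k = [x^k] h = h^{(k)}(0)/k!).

f: a_k = 4, 2, -1/2, 1/4, -5/32, 7/64, -21/256, 33/512, -429/8192, …
g: a_k = -1, -3, -9, -27, -81, -243, -729, -2187, -6561, …
Weyl lclm of L_f,L_g ⇒ L₀ (ord ≤ 2).
L = (39 + 27·x) + (-73 - 138·x - 81·x^2)·Dx + (10 - 2·x - 66·x^2 - 54·x^3)·Dx^2  (order 2).
h: a_k = 3, -1, -19/2, -107/4, -2597/32, -15545/64, -186645/256, -1119711/512, -53748141/8192, …
ICs: h(0) = 3, h′(0) = -1.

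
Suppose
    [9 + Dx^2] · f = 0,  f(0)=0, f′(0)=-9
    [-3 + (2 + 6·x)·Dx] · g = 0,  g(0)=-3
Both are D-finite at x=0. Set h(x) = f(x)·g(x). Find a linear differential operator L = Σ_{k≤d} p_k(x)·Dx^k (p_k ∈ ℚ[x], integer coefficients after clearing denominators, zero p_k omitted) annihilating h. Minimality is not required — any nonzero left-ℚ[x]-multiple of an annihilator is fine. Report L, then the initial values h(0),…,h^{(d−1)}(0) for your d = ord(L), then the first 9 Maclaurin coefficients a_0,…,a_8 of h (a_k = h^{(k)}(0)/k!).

L = (63 + 216·x + 324·x^2) + (-12 - 36·x)·Dx + (4 + 24·x + 36·x^2)·Dx^2  (order 2).
h: a_k = 0, 27, 81/2, -567/8, -243/16, -13851/640, 177147/1280, -2149821/7168, 50696847/71680, …
ICs: h(0) = 0, h′(0) = 27.

f: a_k = 0, -9, 0, 27/2, 0, -243/40, 0, 729/560, 0, …
g: a_k = -3, -9/2, 27/8, -81/16, 1215/128, -5103/256, 45927/1024, -216513/2048, 8444007/32768, …
f·g: L₀ = L_f ⊗_s L_g, ord ≤ 2·1.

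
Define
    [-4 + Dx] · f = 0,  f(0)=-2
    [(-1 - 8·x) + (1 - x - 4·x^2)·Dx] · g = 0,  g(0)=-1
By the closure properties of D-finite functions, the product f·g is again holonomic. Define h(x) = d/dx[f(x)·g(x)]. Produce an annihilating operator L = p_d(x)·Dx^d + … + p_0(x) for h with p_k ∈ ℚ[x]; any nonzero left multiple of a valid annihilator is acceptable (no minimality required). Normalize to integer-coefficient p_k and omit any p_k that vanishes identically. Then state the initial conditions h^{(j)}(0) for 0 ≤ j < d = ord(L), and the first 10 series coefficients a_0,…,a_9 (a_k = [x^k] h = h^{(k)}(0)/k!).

L = (34 + 48·x - 112·x^2 - 128·x^3 + 256·x^4) + (-5 + x + 40·x^2 - 64·x^4)·Dx  (order 1).
h: a_k = 10, 68, 286, 3032/3, 9766/3, 30116/3, 1349422/45, 27668528/315, 79710382/315, 2042203964/2835, …
ICs: h(0) = 10.

f: a_k = -2, -8, -16, -64/3, -64/3, -256/15, -512/45, -2048/315, -1024/315, -4096/2835, …
g: a_k = -1, -1, -5, -9, -29, -65, -181, -441, -1165, -2929, …
Sym-product of L_f,L_g gives L₀ (≤ ord 1).
h=h₀': d/dx-closure on L₀ ⇒ L.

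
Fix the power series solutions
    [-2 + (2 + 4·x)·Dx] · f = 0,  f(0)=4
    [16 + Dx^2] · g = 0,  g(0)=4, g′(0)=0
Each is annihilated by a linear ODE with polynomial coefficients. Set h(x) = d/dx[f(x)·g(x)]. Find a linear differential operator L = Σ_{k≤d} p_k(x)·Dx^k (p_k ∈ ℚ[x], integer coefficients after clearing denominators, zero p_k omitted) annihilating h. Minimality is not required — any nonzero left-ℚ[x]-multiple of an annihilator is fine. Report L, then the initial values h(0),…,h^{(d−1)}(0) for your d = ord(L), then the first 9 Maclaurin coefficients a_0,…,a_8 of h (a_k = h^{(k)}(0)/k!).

L = (413 + 2688·x + 6784·x^2 + 8192·x^3 + 4096·x^4) + (-26 - 180·x - 384·x^2 - 256·x^3)·Dx + (19 + 140·x + 396·x^2 + 512·x^3 + 256·x^4)·Dx^2  (order 2).
h: a_k = 16, -272, -360, 2696/3, 1810/3, -10562/15, -26677/45, 199649/315, -112887/280, …
ICs: h(0) = 16, h′(0) = -272.

f: a_k = 4, 4, -2, 2, -5/2, 7/2, -21/4, 33/4, -429/32, …
g: a_k = 4, 0, -32, 0, 128/3, 0, -1024/45, 0, 2048/315, …
h₀=f·g: eliminate ⇒ L₀, order ≤ 1·2.
Derive L from L₀ (diff closure).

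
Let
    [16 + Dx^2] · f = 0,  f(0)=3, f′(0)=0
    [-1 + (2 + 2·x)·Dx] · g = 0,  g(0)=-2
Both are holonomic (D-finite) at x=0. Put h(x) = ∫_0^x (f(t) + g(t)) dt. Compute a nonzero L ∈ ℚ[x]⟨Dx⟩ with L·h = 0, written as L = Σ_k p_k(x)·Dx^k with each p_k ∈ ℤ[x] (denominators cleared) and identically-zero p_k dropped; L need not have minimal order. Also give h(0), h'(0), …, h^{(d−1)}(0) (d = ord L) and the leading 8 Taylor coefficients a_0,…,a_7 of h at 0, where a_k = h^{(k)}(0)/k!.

L = (-1072 - 2048·x - 1024·x^2)·Dx + (2016 + 6112·x + 6144·x^2 + 2048·x^3)·Dx^2 + (-67 - 128·x - 64·x^2)·Dx^3 + (126 + 382·x + 384·x^2 + 128·x^3)·Dx^4  (order 4).
h: a_k = 0, 1, -1/2, -95/12, -1/32, 2053/320, -7/768, -130757/53760, …
ICs: h(0) = 0, h′(0) = 1, h′′(0) = -1, h′′′(0) = -95/2.

f: a_k = 3, 0, -24, 0, 32, 0, -256/15, 0, …
g: a_k = -2, -1, 1/4, -1/8, 5/64, -7/128, 21/512, -33/1024, …
Sum ⇒ L₀ = lclm(L_f,L_g) in ℚ(x)⟨Dx⟩.
h=∫₀ˣh₀: take L = L₀·Dx.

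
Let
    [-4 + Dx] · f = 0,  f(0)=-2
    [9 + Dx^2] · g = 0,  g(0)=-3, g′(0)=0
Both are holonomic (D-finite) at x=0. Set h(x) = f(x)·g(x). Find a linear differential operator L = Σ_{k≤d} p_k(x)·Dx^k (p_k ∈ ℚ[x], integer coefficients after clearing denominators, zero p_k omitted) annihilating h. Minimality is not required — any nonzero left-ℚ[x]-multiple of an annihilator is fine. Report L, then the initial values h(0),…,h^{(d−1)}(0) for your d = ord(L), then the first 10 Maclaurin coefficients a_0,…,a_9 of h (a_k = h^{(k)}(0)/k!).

L = 25 - 8·Dx + Dx^2  (order 2).
h: a_k = 6, 24, 21, -44, -527/4, -779/5, -11753/120, -4031/210, 164833/6720, 430441/15120, …
ICs: h(0) = 6, h′(0) = 24.

f: a_k = -2, -8, -16, -64/3, -64/3, -256/15, -512/45, -2048/315, -1024/315, -4096/2835, …
g: a_k = -3, 0, 27/2, 0, -81/8, 0, 243/80, 0, -2187/4480, 0, …
f·g: L₀ = L_f ⊗_s L_g, ord ≤ 1·2.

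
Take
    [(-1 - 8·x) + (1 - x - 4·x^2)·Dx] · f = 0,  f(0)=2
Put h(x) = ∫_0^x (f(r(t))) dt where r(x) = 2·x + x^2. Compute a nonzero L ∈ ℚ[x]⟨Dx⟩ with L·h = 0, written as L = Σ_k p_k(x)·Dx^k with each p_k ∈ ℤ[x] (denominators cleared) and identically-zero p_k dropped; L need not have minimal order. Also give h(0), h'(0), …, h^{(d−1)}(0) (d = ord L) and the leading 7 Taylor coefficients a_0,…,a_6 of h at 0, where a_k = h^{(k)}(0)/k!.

L = (2 + 34·x + 48·x^2 + 16·x^3)·Dx + (-1 + 2·x + 17·x^2 + 16·x^3 + 4·x^4)·Dx^2  (order 2).
h: a_k = 0, 2, 2, 14, 46, 1154/5, 3062/3, …
ICs: h(0) = 0, h′(0) = 2.

f: a_k = 2, 2, 10, 18, 58, 130, 362, …
h₀=f(r): pull back L_f along r ⇒ L₀.
∫: right-multiply L₀ by Dx.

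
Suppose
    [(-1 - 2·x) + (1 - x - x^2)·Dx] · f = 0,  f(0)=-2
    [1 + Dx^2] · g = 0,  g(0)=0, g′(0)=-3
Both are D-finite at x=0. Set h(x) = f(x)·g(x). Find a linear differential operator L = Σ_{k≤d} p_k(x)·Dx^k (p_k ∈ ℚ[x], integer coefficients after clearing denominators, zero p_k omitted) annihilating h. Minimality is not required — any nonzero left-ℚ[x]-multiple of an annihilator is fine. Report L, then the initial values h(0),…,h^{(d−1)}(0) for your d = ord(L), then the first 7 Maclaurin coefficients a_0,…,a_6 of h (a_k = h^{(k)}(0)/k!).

f: a_k = -2, -2, -4, -6, -10, -16, -26, …
g: a_k = 0, -3, 0, 1/2, 0, -1/40, 0, …
Sym-product of L_f,L_g gives L₀ (≤ ord 2).
L = (1 + x + x^2) + (2 + 4·x)·Dx + (-1 + x + x^2)·Dx^2  (order 2).
h: a_k = 0, 6, 6, 11, 17, 561/20, 901/20, …
ICs: h(0) = 0, h′(0) = 6.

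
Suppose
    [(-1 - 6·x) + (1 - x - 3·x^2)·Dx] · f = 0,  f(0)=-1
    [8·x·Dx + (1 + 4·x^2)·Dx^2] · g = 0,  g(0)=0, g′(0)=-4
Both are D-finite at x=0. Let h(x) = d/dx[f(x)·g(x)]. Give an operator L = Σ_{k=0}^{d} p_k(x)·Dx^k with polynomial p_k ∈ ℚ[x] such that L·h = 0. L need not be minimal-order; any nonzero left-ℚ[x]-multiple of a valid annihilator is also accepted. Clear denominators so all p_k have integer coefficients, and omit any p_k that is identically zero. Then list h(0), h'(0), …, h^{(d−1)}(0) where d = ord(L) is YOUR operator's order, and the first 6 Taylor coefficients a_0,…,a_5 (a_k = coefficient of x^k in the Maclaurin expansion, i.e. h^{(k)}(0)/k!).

f: a_k = -1, -1, -4, -7, -19, -40, …
g: a_k = 0, -4, 0, 16/3, 0, -64/5, …
h₀=f·g: eliminate ⇒ L₀, order ≤ 1·2.
Differentiate: ansatz ord ≤ ord L₀ ⇒ L.
L = (22 + 1032·x^2 + 1152·x^3 + 5184·x^4) + (13 + 86·x + 132·x^2 + 600·x^3 + 1152·x^4 + 3456·x^5)·Dx + (-3 - x - 35·x^2 + 44·x^3 + 16·x^4 + 192·x^5 + 432·x^6)·Dx^2  (order 2).
h: a_k = 4, 8, 32, 272/3, 1012/3, 4064/5, …
ICs: h(0) = 4, h′(0) = 8.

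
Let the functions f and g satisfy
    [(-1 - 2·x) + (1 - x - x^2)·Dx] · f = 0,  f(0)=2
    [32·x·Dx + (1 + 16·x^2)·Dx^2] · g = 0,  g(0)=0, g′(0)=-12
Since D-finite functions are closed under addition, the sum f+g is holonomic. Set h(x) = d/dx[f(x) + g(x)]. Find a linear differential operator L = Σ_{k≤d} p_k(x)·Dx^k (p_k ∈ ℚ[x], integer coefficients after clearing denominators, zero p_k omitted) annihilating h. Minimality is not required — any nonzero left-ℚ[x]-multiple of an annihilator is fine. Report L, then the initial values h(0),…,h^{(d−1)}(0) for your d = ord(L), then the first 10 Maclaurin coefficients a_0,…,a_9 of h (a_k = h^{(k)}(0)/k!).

L = (-64 + 256·x + 3904·x^2 + 6912·x^3 + 9696·x^4 + 1536·x^6) + (25 + 24·x - 542·x^2 + 780·x^3 + 6800·x^4 + 6560·x^5 + 768·x^6 + 1536·x^7)·Dx + (-2 - 17·x - 62·x^2 - 202·x^3 - 445·x^4 + 1136·x^5 + 576·x^6 + 256·x^7 + 256·x^8)·Dx^2  (order 2).
h: a_k = -10, 8, 210, 40, -2992, 156, 49446, 544, -785442, 1780, …
ICs: h(0) = -10, h′(0) = 8.

f: a_k = 2, 2, 4, 6, 10, 16, 26, 42, 68, 110, …
g: a_k = 0, -12, 0, 64, 0, -3072/5, 0, 49152/7, 0, -262144/3, …
Weyl lclm of L_f,L_g ⇒ L₀ (ord ≤ 3).
h₀' ⇒ L via d/dx closure of L₀.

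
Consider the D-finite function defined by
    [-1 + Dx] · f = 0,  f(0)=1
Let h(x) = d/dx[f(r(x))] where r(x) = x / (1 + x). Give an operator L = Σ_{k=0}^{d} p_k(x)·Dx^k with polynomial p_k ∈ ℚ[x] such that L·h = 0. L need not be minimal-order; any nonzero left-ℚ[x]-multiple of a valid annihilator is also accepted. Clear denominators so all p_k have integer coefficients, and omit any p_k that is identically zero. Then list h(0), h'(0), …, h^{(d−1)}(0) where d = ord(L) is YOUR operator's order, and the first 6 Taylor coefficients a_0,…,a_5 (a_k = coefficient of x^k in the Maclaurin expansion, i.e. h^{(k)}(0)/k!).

L = (-1 - 2·x) + (-1 - 2·x - x^2)·Dx  (order 1).
h: a_k = 1, -1, 1/2, 1/6, -19/24, 151/120, …
ICs: h(0) = 1.

f: a_k = 1, 1, 1/2, 1/6, 1/24, 1/120, …
Change of var in L_f (x↦r) gives L₀.
Differentiate: ansatz ord ≤ ord L₀ ⇒ L.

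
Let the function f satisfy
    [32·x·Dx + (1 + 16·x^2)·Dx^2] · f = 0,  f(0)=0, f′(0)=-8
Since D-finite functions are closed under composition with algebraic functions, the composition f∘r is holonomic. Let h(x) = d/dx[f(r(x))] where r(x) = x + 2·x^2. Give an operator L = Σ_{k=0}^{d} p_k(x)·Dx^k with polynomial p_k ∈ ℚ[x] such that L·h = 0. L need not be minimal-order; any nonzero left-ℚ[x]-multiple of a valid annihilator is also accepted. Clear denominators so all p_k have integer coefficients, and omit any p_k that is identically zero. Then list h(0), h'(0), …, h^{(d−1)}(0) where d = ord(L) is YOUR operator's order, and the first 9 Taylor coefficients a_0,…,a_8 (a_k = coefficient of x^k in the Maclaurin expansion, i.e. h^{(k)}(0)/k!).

L = (-4 + 32·x + 256·x^2 + 768·x^3 + 768·x^4) + (1 + 4·x + 16·x^2 + 128·x^3 + 320·x^4 + 256·x^5)·Dx  (order 1).
h: a_k = -8, -32, 128, 1024, 512, -22528, -81920, 262144, 2719744, …
ICs: h(0) = -8.

f: a_k = 0, -8, 0, 128/3, 0, -2048/5, 0, 32768/7, 0, …
f∘r: x↦r, Dx↦Dx/r' in L_f ⇒ L₀.
h=h₀': d/dx-closure on L₀ ⇒ L.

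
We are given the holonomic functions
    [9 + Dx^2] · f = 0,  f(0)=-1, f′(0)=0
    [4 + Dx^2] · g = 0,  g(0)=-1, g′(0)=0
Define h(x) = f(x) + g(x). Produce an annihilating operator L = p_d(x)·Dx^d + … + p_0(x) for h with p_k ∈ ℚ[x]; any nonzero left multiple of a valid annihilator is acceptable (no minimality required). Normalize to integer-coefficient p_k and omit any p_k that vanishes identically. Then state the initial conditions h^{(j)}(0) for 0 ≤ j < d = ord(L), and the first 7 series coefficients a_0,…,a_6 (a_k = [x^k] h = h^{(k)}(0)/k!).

f: a_k = -1, 0, 9/2, 0, -27/8, 0, 81/80, …
g: a_k = -1, 0, 2, 0, -2/3, 0, 4/45, …
Weyl lclm of L_f,L_g ⇒ L₀ (ord ≤ 4).
L = 36 + 13·Dx^2 + Dx^4  (order 4).
h: a_k = -2, 0, 13/2, 0, -97/24, 0, 793/720, …
ICs: h(0) = -2, h′(0) = 0, h′′(0) = 13, h′′′(0) = 0.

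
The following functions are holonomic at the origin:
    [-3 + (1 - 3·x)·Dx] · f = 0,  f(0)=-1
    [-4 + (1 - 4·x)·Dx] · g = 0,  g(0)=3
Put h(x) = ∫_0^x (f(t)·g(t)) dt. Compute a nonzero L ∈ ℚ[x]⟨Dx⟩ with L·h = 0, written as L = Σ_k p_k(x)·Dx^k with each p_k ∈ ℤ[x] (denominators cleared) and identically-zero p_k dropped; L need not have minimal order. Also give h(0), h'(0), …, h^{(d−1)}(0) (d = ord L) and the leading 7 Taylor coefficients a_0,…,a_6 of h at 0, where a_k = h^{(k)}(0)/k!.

f: a_k = -1, -3, -9, -27, -81, -243, -729, …
g: a_k = 3, 12, 48, 192, 768, 3072, 12288, …
Sym-product of L_f,L_g gives L₀ (≤ ord 1).
h=∫h₀ ⇒ L = L₀·Dx.
L = (-7 + 24·x)·Dx + (1 - 7·x + 12·x^2)·Dx^2  (order 2).
h: a_k = 0, -3, -21/2, -37, -525/4, -2343/5, -3367/2, …
ICs: h(0) = 0, h′(0) = -3.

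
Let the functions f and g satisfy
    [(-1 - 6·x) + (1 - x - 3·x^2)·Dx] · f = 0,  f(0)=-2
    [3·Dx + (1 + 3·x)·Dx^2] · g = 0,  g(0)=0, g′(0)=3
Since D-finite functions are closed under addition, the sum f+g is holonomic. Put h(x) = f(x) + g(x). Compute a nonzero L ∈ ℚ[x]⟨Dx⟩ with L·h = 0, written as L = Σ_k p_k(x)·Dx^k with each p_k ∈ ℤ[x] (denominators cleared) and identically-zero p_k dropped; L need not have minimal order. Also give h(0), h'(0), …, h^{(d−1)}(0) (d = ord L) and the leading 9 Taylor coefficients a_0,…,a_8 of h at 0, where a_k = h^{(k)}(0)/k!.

f: a_k = -2, -2, -8, -14, -38, -80, -194, -434, -1016, …
g: a_k = 0, 3, -9/2, 9, -81/4, 243/5, -243/2, 2187/7, -6561/8, …
Sum ⇒ L₀ = lclm(L_f,L_g) in ℚ(x)⟨Dx⟩.
L = (270 + 1422·x + 3780·x^2 + 2916·x^3 + 2916·x^4)·Dx + (24 + 468·x + 2736·x^2 + 5616·x^3 + 5994·x^4 + 4860·x^5)·Dx^2 + (-11 - 79·x - 129·x^2 + 171·x^3 + 783·x^4 + 1377·x^5 + 972·x^6)·Dx^3  (order 3).
h: a_k = -2, 1, -25/2, -5, -233/4, -157/5, -631/2, -851/7, -14689/8, …
ICs: h(0) = -2, h′(0) = 1, h′′(0) = -25.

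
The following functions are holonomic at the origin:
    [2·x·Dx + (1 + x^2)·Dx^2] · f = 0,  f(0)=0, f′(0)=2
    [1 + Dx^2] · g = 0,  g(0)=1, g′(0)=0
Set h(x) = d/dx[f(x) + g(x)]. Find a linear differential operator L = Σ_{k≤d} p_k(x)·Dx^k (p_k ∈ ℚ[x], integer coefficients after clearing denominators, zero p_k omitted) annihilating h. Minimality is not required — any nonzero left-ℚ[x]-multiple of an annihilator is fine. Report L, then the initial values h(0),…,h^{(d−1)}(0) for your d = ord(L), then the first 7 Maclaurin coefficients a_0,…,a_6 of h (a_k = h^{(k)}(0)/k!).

f: a_k = 0, 2, 0, -2/3, 0, 2/5, 0, …
g: a_k = 1, 0, -1/2, 0, 1/24, 0, -1/720, …
L₀ := lclm(L_f,L_g); ord L₀ ≤ 2+2.
Differentiate: ansatz ord ≤ ord L₀ ⇒ L.
L = (-22·x + 28·x^3 + 2·x^5) + (-1 + 7·x^2 + 9·x^4 + x^6)·Dx + (-22·x + 28·x^3 + 2·x^5)·Dx^2 + (-1 + 7·x^2 + 9·x^4 + x^6)·Dx^3  (order 3).
h: a_k = 2, -1, -2, 1/6, 2, -1/120, -2, …
ICs: h(0) = 2, h′(0) = -1, h′′(0) = -4.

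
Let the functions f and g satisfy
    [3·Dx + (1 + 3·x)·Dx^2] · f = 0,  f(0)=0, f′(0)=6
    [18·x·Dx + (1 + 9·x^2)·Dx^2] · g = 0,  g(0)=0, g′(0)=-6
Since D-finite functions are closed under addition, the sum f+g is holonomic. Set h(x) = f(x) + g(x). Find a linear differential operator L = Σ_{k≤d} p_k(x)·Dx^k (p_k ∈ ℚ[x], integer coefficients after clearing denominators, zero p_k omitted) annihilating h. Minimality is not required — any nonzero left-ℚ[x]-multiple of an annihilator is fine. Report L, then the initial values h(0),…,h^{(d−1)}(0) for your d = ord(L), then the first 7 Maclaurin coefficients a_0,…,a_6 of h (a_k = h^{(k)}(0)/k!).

L = (-18 - 162·x + 486·x^2 + 486·x^3)·Dx + (-12 - 36·x + 972·x^3 + 972·x^4)·Dx^2 + (-1 + 3·x + 18·x^2 + 54·x^3 + 243·x^4 + 243·x^5)·Dx^3  (order 3).
h: a_k = 0, 0, -9, 36, -81/2, 0, -243, …
ICs: h(0) = 0, h′(0) = 0, h′′(0) = -18.

f: a_k = 0, 6, -9, 18, -81/2, 486/5, -243, …
g: a_k = 0, -6, 0, 18, 0, -486/5, 0, …
h₀=f+g: left-lcm gives L₀, ord ≤ 4.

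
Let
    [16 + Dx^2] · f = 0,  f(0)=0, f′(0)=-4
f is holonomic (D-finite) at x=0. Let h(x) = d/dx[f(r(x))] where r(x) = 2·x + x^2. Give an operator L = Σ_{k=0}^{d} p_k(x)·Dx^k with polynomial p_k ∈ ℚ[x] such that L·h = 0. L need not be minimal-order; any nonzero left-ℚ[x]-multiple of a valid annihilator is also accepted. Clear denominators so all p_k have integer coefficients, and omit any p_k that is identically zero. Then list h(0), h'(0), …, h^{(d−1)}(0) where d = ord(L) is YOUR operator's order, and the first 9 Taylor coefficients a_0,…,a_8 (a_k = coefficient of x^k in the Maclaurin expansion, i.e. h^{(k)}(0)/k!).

L = (67 + 256·x + 384·x^2 + 256·x^3 + 64·x^4) + (-3 - 3·x)·Dx + (1 + 2·x + x^2)·Dx^2  (order 2).
h: a_k = -8, -8, 256, 512, -3136/3, -4032, -83968/45, 401408/45, 4902656/315, …
ICs: h(0) = -8, h′(0) = -8.

f: a_k = 0, -4, 0, 32/3, 0, -128/15, 0, 1024/315, 0, …
f∘r: x↦r, Dx↦Dx/r' in L_f ⇒ L₀.
h₀' ⇒ L via d/dx closure of L₀.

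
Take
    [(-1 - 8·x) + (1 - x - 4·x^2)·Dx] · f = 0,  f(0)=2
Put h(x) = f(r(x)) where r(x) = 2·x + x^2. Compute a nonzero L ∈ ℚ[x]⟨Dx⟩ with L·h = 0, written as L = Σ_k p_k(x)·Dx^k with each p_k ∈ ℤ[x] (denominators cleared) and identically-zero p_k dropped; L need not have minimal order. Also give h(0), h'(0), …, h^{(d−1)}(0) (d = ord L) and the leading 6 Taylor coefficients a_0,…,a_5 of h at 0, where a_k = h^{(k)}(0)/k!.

f: a_k = 2, 2, 10, 18, 58, 130, …
L₀ from L_f via x↦r, Dx↦r'^{-1}Dx.
L = (2 + 34·x + 48·x^2 + 16·x^3) + (-1 + 2·x + 17·x^2 + 16·x^3 + 4·x^4)·Dx  (order 1).
h: a_k = 2, 4, 42, 184, 1154, 6124, …
ICs: h(0) = 2.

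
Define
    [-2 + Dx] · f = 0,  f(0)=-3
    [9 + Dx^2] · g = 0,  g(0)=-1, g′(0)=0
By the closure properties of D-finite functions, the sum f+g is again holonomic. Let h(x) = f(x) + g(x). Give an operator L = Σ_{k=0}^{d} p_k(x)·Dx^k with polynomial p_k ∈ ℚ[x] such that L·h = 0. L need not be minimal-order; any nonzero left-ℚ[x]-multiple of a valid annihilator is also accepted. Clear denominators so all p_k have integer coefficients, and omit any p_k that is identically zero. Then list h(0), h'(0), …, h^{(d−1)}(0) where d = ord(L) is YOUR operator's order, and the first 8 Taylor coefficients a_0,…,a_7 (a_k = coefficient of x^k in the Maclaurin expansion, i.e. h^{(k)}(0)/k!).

f: a_k = -3, -6, -6, -4, -2, -4/5, -4/15, -8/105, …
g: a_k = -1, 0, 9/2, 0, -27/8, 0, 81/80, 0, …
Sum ⇒ L₀ = lclm(L_f,L_g) in ℚ(x)⟨Dx⟩.
L = -18 + 9·Dx - 2·Dx^2 + Dx^3  (order 3).
h: a_k = -4, -6, -3/2, -4, -43/8, -4/5, 179/240, -8/105, …
ICs: h(0) = -4, h′(0) = -6, h′′(0) = -3.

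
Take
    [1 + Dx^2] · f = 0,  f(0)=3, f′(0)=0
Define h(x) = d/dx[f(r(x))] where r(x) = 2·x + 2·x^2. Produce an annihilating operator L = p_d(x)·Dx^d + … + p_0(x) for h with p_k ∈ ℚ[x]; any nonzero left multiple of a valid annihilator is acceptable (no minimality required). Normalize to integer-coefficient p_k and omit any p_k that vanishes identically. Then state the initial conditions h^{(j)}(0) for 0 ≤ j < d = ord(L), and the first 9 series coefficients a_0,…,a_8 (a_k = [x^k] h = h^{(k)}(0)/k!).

L = (16 + 32·x + 96·x^2 + 128·x^3 + 64·x^4) + (-6 - 12·x)·Dx + (1 + 4·x + 4·x^2)·Dx^2  (order 2).
h: a_k = 0, -12, -36, -16, 40, 352/5, 224/5, -1664/105, -1632/35, …
ICs: h(0) = 0, h′(0) = -12.

f: a_k = 3, 0, -3/2, 0, 1/8, 0, -1/240, 0, 1/13440, …
L₀ from L_f via x↦r, Dx↦r'^{-1}Dx.
Differentiate: ansatz ord ≤ ord L₀ ⇒ L.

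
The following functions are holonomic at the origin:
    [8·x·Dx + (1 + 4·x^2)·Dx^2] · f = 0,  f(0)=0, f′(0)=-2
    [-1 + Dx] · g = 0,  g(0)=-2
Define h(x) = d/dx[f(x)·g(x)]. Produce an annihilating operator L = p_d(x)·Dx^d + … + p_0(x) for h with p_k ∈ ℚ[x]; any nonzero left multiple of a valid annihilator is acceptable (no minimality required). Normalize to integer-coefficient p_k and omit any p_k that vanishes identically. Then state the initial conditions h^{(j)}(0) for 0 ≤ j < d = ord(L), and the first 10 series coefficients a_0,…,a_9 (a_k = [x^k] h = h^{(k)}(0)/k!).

f: a_k = 0, -2, 0, 8/3, 0, -32/5, 0, 128/7, 0, -512/9, …
g: a_k = -2, -2, -1, -1/3, -1/12, -1/60, -1/360, -1/2520, -1/20160, -1/181440, …
h₀=f·g: eliminate ⇒ L₀, order ≤ 2·1.
Derive L from L₀ (diff closure).
L = (-7 - 16·x + 104·x^2 - 64·x^3 + 16·x^4) + (6 + 24·x - 112·x^2 + 96·x^3 - 32·x^4)·Dx + (1 - 8·x + 8·x^2 - 32·x^3 + 16·x^4)·Dx^2  (order 2).
h: a_k = 4, 8, -10, -56/3, 103/2, 215/3, -12763/60, -86894/315, 2903587/3360, 48892709/45360, …
ICs: h(0) = 4, h′(0) = 8.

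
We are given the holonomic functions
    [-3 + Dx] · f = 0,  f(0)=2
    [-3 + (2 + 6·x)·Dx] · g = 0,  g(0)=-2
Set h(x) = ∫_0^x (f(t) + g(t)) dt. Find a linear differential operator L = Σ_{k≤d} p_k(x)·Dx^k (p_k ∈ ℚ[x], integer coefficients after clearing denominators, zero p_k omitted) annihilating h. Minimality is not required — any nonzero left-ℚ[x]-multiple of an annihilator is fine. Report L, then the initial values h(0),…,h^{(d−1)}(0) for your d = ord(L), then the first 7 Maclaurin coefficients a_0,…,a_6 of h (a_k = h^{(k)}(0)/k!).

L = (27 + 54·x)·Dx + (-15 - 72·x - 108·x^2)·Dx^2 + (2 + 18·x + 36·x^2)·Dx^3  (order 3).
h: a_k = 0, 0, 3/2, 15/4, 45/32, 837/320, -1971/1280, …
ICs: h(0) = 0, h′(0) = 0, h′′(0) = 3.

f: a_k = 2, 6, 9, 9, 27/4, 81/20, 81/40, …
g: a_k = -2, -3, 9/4, -27/8, 405/64, -1701/128, 15309/512, …
Sum ⇒ L₀ = lclm(L_f,L_g) in ℚ(x)⟨Dx⟩.
∫: right-multiply L₀ by Dx.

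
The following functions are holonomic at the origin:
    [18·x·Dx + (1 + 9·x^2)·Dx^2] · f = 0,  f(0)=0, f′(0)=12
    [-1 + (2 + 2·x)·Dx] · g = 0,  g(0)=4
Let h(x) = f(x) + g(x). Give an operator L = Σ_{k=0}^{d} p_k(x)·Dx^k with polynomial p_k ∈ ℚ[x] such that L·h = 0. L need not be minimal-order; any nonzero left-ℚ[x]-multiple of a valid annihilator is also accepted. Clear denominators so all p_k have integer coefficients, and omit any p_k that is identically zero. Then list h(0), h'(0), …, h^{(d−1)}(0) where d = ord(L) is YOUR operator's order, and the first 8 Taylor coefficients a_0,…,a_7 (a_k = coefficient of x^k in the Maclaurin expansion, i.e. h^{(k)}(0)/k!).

f: a_k = 0, 12, 0, -36, 0, 972/5, 0, -8748/7, …
g: a_k = 4, 2, -1/2, 1/4, -5/32, 7/64, -21/256, 33/512, …
Weyl lclm of L_f,L_g ⇒ L₀ (ord ≤ 3).
L = (-36 - 90·x + 972·x^2 + 486·x^3)·Dx + (-75 - 144·x + 1818·x^2 + 3888·x^3 + 1701·x^4)·Dx^2 + (-2 + 70·x + 108·x^2 + 684·x^3 + 1134·x^4 + 486·x^5)·Dx^3  (order 3).
h: a_k = 4, 14, -1/2, -143/4, -5/32, 62243/320, -21/256, -4478745/3584, …
ICs: h(0) = 4, h′(0) = 14, h′′(0) = -1.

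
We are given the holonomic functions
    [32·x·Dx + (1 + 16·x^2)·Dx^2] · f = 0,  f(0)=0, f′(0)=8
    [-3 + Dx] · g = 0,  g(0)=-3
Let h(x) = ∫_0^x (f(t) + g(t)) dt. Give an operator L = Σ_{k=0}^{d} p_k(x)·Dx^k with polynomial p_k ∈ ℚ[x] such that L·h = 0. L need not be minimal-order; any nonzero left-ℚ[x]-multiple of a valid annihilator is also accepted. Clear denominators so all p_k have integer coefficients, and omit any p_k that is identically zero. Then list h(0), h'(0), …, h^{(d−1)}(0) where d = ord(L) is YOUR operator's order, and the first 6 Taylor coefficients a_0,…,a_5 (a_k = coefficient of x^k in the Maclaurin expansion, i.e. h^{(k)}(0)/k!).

f: a_k = 0, 8, 0, -128/3, 0, 2048/5, …
g: a_k = -3, -9, -27/2, -27/2, -81/8, -243/40, …
Weyl lclm of L_f,L_g ⇒ L₀ (ord ≤ 3).
Integrate: L := L₀·Dx.
L = (96 - 288·x - 4608·x^2 - 4608·x^3)·Dx^2 + (-41 + 1248·x^2 - 2304·x^4)·Dx^3 + (3 + 32·x + 96·x^2 + 512·x^3 + 768·x^4)·Dx^4  (order 4).
h: a_k = 0, -3, -1/2, -9/2, -337/24, -81/40, …
ICs: h(0) = 0, h′(0) = -3, h′′(0) = -1, h′′′(0) = -27.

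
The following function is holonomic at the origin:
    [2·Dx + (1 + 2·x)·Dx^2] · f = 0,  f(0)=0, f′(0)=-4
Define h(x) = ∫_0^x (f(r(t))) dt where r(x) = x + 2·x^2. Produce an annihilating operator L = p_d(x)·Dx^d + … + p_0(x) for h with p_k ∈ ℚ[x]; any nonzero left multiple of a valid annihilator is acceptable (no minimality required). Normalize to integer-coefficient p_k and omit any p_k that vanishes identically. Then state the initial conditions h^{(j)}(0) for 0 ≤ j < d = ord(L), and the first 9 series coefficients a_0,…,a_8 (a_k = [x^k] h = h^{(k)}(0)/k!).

f: a_k = 0, -4, 4, -16/3, 8, -64/5, 64/3, -256/7, 64, …
L₀ from L_f via x↦r, Dx↦r'^{-1}Dx.
h=∫h₀ ⇒ L = L₀·Dx.
L = (-2 + 8·x + 16·x^2)·Dx^2 + (1 + 6·x + 12·x^2 + 16·x^3)·Dx^3  (order 3).
h: a_k = 0, 0, -2, -4/3, 8/3, -8/5, -32/15, 128/21, -32/7, …
ICs: h(0) = 0, h′(0) = 0, h′′(0) = -4.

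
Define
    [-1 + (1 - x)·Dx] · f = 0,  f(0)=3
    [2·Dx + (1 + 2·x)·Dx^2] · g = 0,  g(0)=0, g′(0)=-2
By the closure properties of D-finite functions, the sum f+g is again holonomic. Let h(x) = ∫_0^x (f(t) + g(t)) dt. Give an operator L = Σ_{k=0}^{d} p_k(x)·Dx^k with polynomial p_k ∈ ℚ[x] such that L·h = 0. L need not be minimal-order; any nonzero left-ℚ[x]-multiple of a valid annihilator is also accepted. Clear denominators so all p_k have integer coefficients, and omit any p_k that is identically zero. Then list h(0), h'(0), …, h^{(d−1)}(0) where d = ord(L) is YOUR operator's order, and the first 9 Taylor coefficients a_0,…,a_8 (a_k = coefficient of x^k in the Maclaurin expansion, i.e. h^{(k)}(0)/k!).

f: a_k = 3, 3, 3, 3, 3, 3, 3, 3, 3, …
g: a_k = 0, -2, 2, -8/3, 4, -32/5, 32/3, -128/7, 32, …
f+g: L₀ = lclm(L_f,L_g), ord ≤ 1+2.
Integrate: L := L₀·Dx.
L = (14 + 4·x)·Dx^2 + (-1 + 20·x + 8·x^2)·Dx^3 + (-2 - 3·x + 3·x^2 + 2·x^3)·Dx^4  (order 4).
h: a_k = 0, 3, 1/2, 5/3, 1/12, 7/5, -17/30, 41/21, -107/56, …
ICs: h(0) = 0, h′(0) = 3, h′′(0) = 1, h′′′(0) = 10.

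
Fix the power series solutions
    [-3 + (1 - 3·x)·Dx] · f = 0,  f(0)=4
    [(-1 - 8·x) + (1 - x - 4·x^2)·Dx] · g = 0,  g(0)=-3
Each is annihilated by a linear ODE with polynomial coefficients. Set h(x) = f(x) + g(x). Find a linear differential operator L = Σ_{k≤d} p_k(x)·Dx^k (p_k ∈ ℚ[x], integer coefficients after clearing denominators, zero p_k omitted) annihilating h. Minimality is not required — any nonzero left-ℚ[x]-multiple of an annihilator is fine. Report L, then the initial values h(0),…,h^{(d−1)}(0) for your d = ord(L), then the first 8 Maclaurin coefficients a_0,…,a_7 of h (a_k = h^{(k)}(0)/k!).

f: a_k = 4, 12, 36, 108, 324, 972, 2916, 8748, …
g: a_k = -3, -3, -15, -27, -87, -195, -543, -1323, …
Weyl lclm of L_f,L_g ⇒ L₀ (ord ≤ 2).
L = (6 - 72·x + 144·x^2 - 144·x^3) + (4 - 84·x^2 + 252·x^3 - 288·x^4)·Dx + (-1 + 8·x - 21·x^2 + 8·x^3 + 54·x^4 - 72·x^5)·Dx^2  (order 2).
h: a_k = 1, 9, 21, 81, 237, 777, 2373, 7425, …
ICs: h(0) = 1, h′(0) = 9.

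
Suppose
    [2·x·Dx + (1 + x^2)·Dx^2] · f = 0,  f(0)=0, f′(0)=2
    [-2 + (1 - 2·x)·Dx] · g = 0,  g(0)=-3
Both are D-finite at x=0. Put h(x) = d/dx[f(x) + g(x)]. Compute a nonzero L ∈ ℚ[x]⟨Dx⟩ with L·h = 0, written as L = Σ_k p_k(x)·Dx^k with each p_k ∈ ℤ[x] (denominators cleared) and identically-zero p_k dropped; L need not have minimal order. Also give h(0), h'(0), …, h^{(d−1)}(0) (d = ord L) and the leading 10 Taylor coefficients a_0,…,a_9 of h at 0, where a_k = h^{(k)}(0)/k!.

f: a_k = 0, 2, 0, -2/3, 0, 2/5, 0, -2/7, 0, 2/9, …
g: a_k = -3, -6, -12, -24, -48, -96, -192, -384, -768, -1536, …
L₀ := lclm(L_f,L_g); ord L₀ ≤ 2+1.
h=h₀': d/dx-closure on L₀ ⇒ L.
L = (4 - 32·x - 12·x^2) + (-13 + 4·x - 25·x^2 - 12·x^3)·Dx + (2 - 3·x - 3·x^3 - 2·x^4)·Dx^2  (order 2).
h: a_k = -4, -24, -74, -192, -478, -1152, -2690, -6144, -13822, -30720, …
ICs: h(0) = -4, h′(0) = -24.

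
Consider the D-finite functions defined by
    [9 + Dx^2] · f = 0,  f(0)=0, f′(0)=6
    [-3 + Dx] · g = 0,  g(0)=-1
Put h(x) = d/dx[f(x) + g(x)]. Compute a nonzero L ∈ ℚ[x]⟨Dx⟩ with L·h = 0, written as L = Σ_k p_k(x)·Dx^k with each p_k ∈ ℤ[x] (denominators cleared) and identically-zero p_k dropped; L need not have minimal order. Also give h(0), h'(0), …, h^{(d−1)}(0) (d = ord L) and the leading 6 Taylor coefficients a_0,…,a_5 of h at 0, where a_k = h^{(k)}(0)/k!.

L = 27 - 9·Dx + 3·Dx^2 - Dx^3  (order 3).
h: a_k = 3, -9, -81/2, -27/2, 81/8, -243/40, …
ICs: h(0) = 3, h′(0) = -9, h′′(0) = -81.

f: a_k = 0, 6, 0, -9, 0, 81/20, …
g: a_k = -1, -3, -9/2, -9/2, -27/8, -81/40, …
h₀=f+g: left-lcm gives L₀, ord ≤ 3.
Derive L from L₀ (diff closure).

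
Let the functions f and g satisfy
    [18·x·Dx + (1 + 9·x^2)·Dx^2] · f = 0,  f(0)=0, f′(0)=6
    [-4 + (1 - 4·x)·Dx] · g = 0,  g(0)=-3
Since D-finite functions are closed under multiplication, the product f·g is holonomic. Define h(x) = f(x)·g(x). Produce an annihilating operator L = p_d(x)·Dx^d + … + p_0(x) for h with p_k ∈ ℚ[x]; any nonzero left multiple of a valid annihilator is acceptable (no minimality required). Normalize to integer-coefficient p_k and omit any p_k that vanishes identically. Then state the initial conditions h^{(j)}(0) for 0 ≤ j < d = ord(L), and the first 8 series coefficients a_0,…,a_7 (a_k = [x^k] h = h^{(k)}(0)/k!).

f: a_k = 0, 6, 0, -18, 0, 486/5, 0, -4374/7, …
g: a_k = -3, -12, -48, -192, -768, -3072, -12288, -49152, …
Product ⇒ symmetric product L₀, ord ≤ 2.
L = 72·x + (8 - 18·x + 144·x^2)·Dx + (-1 + 4·x - 9·x^2 + 36·x^3)·Dx^2  (order 2).
h: a_k = 0, -18, -72, -234, -936, -20178/5, -80712/5, -2194326/35, …
ICs: h(0) = 0, h′(0) = -18.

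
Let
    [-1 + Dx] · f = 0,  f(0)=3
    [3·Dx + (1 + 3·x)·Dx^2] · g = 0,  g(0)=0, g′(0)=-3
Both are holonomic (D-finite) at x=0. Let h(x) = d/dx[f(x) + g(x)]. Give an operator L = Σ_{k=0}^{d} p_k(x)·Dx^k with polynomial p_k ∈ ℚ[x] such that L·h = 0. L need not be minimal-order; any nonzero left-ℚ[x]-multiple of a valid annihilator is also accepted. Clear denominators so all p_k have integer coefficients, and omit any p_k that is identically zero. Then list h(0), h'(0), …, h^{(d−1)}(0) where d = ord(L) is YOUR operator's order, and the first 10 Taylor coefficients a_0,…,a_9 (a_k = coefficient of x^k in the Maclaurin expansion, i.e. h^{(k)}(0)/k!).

f: a_k = 3, 3, 3/2, 1/2, 1/8, 1/40, 1/240, 1/1680, 1/13440, 1/120960, …
g: a_k = 0, -3, 9/2, -9, 81/4, -243/5, 243/2, -2187/7, 6561/8, -2187, …
L₀ := lclm(L_f,L_g); ord L₀ ≤ 1+2.
h₀' ⇒ L via d/dx closure of L₀.
L = (-21 - 9·x) + (17 - 6·x - 9·x^2)·Dx + (4 + 15·x + 9·x^2)·Dx^2  (order 2).
h: a_k = 0, 12, -51/2, 163/2, -1943/8, 29161/40, -524879/240, 11022481/1680, -264539519/13440, 7142567041/120960, …
ICs: h(0) = 0, h′(0) = 12.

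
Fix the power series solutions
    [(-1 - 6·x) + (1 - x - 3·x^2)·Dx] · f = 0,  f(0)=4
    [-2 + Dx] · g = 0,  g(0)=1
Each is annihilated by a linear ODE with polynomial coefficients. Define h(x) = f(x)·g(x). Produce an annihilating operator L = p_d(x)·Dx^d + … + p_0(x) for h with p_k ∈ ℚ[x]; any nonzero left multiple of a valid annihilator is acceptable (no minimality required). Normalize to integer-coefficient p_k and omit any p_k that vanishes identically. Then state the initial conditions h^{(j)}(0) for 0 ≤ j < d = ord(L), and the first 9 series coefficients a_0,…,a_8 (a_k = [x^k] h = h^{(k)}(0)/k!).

f: a_k = 4, 4, 16, 28, 76, 160, 388, 868, 2032, …
g: a_k = 1, 2, 2, 4/3, 2/3, 4/15, 4/45, 8/315, 2/315, …
Sym-product of L_f,L_g gives L₀ (≤ ord 1).
L = (3 + 4·x - 6·x^2) + (-1 + x + 3·x^2)·Dx  (order 1).
h: a_k = 4, 12, 32, 220/3, 172, 5896/15, 40924/45, 219316/105, 303472/63, …
ICs: h(0) = 4.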